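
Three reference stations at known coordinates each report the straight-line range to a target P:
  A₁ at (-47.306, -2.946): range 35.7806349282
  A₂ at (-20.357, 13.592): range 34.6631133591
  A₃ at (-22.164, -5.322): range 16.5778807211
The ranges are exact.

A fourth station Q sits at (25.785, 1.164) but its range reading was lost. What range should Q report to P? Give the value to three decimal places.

47.504

eq1: (x + 47.306)² + (y + 2.946)² = 35.7806349282²
eq2: (x + 20.357)² + (y − 13.592)² = 34.6631133591²
eq3: (x + 22.164)² + (y + 5.322)² = 16.5778807211²
eq1−eq2, eq1−eq3 (x²,y² cancel):
  53.898·x + 33.076·y = -1568.664231
  50.284·x − 4.752·y = -721.542265
det = 53.898·-4.752 − 33.076·50.284 = -1919.316880
x = (-1568.664231·-4.752 − 33.076·-721.542265) / -1919.316880 = -16.318319
y = (53.898·-721.542265 − -1568.664231·50.284) / -1919.316880 = -20.835031
|P − Q| = √((-16.318319 − 25.785)² + (-20.835031 − 1.164)²) = 47.504177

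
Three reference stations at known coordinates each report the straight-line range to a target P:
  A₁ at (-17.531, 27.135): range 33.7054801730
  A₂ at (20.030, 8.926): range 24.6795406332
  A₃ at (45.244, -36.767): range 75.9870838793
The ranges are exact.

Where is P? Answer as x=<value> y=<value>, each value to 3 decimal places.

x=15.623 y=33.209

eq1: (x + 17.531)² + (y − 27.135)² = 33.7054801730²
eq2: (x − 20.030)² + (y − 8.926)² = 24.6795406332²
eq3: (x − 45.244)² + (y + 36.767)² = 75.9870838793²
eq3−eq2, eq3−eq1 (x²,y² cancel):
  -50.428·x + 91.386·y = 2246.999742
  -125.550·x + 127.804·y = 2282.789884
det = -50.428·127.804 − 91.386·-125.550 = 5028.612188
x = (2246.999742·127.804 − 91.386·2282.789884) / 5028.612188 = 15.622704
y = (-50.428·2282.789884 − 2246.999742·-125.550) / 5028.612188 = 33.208822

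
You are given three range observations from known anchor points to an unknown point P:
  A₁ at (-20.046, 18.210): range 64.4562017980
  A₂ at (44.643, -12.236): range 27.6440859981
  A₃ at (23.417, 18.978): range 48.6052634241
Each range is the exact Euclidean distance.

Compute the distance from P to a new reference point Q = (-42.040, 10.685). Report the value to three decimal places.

eq1: (x + 20.046)² + (y − 18.210)² = 64.4562017980²
eq2: (x − 44.643)² + (y + 12.236)² = 27.6440859981²
eq3: (x − 23.417)² + (y − 18.978)² = 48.6052634241²
eq3−eq1, eq3−eq2 (x²,y² cancel):
  -86.926·x − 1.536·y = -1967.204475
  42.452·x − 62.428·y = 2832.472914
det = -86.926·-62.428 − -1.536·42.452 = 5491.822600
x = (-1967.204475·-62.428 − -1.536·2832.472914) / 5491.822600 = 23.154302
y = (-86.926·2832.472914 − -1967.204475·42.452) / 5491.822600 = -29.626554
|P − Q| = √((23.154302 − -42.040)² + (-29.626554 − 10.685)²) = 76.650625

76.651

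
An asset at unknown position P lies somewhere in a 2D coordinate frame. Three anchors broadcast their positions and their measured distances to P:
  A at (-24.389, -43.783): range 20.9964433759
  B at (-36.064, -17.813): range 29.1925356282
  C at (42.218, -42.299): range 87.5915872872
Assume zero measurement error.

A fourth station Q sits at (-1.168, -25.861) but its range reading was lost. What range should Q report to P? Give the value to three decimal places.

eq1: (x + 24.389)² + (y + 43.783)² = 20.9964433759²
eq2: (x + 36.064)² + (y + 17.813)² = 29.1925356282²
eq3: (x − 42.218)² + (y + 42.299)² = 87.5915872872²
eq3−eq1, eq3−eq2 (x²,y² cancel):
  -133.214·x − 2.968·y = 6171.645014
  -156.564·x + 48.972·y = 4866.432167
det = -133.214·48.972 − -2.968·-156.564 = -6988.437960
x = (6171.645014·48.972 − -2.968·4866.432167) / -6988.437960 = -45.315044
y = (-133.214·4866.432167 − 6171.645014·-156.564) / -6988.437960 = -45.500946
|P − Q| = √((-45.315044 − -1.168)² + (-45.500946 − -25.861)²) = 48.318619

48.319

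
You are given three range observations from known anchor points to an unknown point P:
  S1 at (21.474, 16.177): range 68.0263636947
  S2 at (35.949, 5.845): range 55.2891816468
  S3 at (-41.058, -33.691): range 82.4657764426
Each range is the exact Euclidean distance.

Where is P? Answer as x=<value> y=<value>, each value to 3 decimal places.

x=39.917 y=-49.302

eq1: (x − 21.474)² + (y − 16.177)² = 68.0263636947²
eq2: (x − 35.949)² + (y − 5.845)² = 55.2891816468²
eq3: (x + 41.058)² + (y + 33.691)² = 82.4657764426²
eq1−eq3, eq1−eq2 (x²,y² cancel):
  -125.064·x − 99.736·y = -75.003287
  28.950·x − 20.664·y = 2174.359171
det = -125.064·-20.664 − -99.736·28.950 = 5471.679696
x = (-75.003287·-20.664 − -99.736·2174.359171) / 5471.679696 = 39.916765
y = (-125.064·2174.359171 − -75.003287·28.950) / 5471.679696 = -49.301627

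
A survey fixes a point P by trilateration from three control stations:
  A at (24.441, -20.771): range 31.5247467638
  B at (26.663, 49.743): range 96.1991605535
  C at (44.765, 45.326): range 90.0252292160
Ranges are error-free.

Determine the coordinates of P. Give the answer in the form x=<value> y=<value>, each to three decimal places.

x=44.966 y=-44.699

eq1: (x − 24.441)² + (y + 20.771)² = 31.5247467638²
eq2: (x − 26.663)² + (y − 49.743)² = 96.1991605535²
eq3: (x − 44.765)² + (y − 45.326)² = 90.0252292160²
eq2−eq3, eq2−eq1 (x²,y² cancel):
  36.204·x − 8.834·y = 2022.806479
  -4.444·x − 141.028·y = 6103.984137
det = 36.204·-141.028 − -8.834·-4.444 = -5145.036008
x = (2022.806479·-141.028 − -8.834·6103.984137) / -5145.036008 = 44.965624
y = (36.204·6103.984137 − 2022.806479·-4.444) / -5145.036008 = -44.699006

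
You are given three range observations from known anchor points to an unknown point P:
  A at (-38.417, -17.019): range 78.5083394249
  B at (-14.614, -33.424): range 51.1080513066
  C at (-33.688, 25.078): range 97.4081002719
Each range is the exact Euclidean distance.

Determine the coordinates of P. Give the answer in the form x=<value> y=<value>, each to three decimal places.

eq1: (x + 38.417)² + (y + 17.019)² = 78.5083394249²
eq2: (x + 14.614)² + (y + 33.424)² = 51.1080513066²
eq3: (x + 33.688)² + (y − 25.078)² = 97.4081002719²
eq1−eq2, eq1−eq3 (x²,y² cancel):
  47.606·x − 32.810·y = 3116.746973
  9.458·x + 84.194·y = -3326.503461
det = 47.606·84.194 − -32.810·9.458 = 4318.456544
x = (3116.746973·84.194 − -32.810·-3326.503461) / 4318.456544 = 35.491573
y = (47.606·-3326.503461 − 3116.746973·9.458) / 4318.456544 = -43.496957

x=35.492 y=-43.497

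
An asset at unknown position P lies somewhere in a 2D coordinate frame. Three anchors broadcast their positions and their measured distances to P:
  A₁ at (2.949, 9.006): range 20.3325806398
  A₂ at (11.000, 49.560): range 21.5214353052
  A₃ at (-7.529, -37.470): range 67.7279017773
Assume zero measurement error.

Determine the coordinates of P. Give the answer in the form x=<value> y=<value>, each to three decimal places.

x=3.668 y=29.326

eq1: (x − 2.949)² + (y − 9.006)² = 20.3325806398²
eq2: (x − 11.000)² + (y − 49.560)² = 21.5214353052²
eq3: (x + 7.529)² + (y + 37.470)² = 67.7279017773²
eq2−eq1, eq2−eq3 (x²,y² cancel):
  -16.102·x − 81.108·y = -2437.630621
  -37.058·x − 174.060·y = -5240.403361
det = -16.102·-174.060 − -81.108·-37.058 = -202.986144
x = (-2437.630621·-174.060 − -81.108·-5240.403361) / -202.986144 = 3.668476
y = (-16.102·-5240.403361 − -2437.630621·-37.058) / -202.986144 = 29.325847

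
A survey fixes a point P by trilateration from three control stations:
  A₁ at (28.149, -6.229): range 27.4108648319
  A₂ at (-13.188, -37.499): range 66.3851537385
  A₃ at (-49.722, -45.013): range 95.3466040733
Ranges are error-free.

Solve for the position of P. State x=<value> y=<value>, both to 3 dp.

x=20.059 y=19.961

eq1: (x − 28.149)² + (y + 6.229)² = 27.4108648319²
eq2: (x + 13.188)² + (y + 37.499)² = 66.3851537385²
eq3: (x + 49.722)² + (y + 45.013)² = 95.3466040733²
eq2−eq1, eq2−eq3 (x²,y² cancel):
  82.674·x + 62.540·y = 2906.701423
  -73.068·x − 15.028·y = -1765.637163
det = 82.674·-15.028 − 62.540·-73.068 = 3327.247848
x = (2906.701423·-15.028 − 62.540·-1765.637163) / 3327.247848 = 20.058932
y = (82.674·-1765.637163 − 2906.701423·-73.068) / 3327.247848 = 19.960813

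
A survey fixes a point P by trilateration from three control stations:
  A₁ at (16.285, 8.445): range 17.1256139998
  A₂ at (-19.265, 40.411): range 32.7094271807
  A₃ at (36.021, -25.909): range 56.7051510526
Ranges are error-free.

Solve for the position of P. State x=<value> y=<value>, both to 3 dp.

x=8.996 y=23.942

eq1: (x − 16.285)² + (y − 8.445)² = 17.1256139998²
eq2: (x + 19.265)² + (y − 40.411)² = 32.7094271807²
eq3: (x − 36.021)² + (y + 25.909)² = 56.7051510526²
eq3−eq1, eq3−eq2 (x²,y² cancel):
  -39.472·x + 68.708·y = 1289.918029
  -110.572·x + 132.640·y = 2180.967953
det = -39.472·132.640 − 68.708·-110.572 = 2361.614896
x = (1289.918029·132.640 − 68.708·2180.967953) / 2361.614896 = 8.995870
y = (-39.472·2180.967953 − 1289.918029·-110.572) / 2361.614896 = 23.941943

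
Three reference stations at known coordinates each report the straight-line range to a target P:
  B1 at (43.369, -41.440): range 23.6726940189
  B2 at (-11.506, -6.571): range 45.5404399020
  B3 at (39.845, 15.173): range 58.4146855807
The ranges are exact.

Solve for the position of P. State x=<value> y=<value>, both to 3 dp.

eq1: (x − 43.369)² + (y + 41.440)² = 23.6726940189²
eq2: (x + 11.506)² + (y + 6.571)² = 45.5404399020²
eq3: (x − 39.845)² + (y − 15.173)² = 58.4146855807²
eq2−eq3, eq2−eq1 (x²,y² cancel):
  102.702·x + 43.488·y = 303.934052
  109.750·x − 69.738·y = 4936.112908
det = 102.702·-69.738 − 43.488·109.750 = -11935.040076
x = (303.934052·-69.738 − 43.488·4936.112908) / -11935.040076 = 19.761763
y = (102.702·4936.112908 − 303.934052·109.750) / -11935.040076 = -39.680797

x=19.762 y=-39.681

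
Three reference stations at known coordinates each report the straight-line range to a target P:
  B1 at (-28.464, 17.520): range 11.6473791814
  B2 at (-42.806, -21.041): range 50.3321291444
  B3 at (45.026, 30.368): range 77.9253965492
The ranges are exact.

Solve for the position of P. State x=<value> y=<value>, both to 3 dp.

eq1: (x + 28.464)² + (y − 17.520)² = 11.6473791814²
eq2: (x + 42.806)² + (y + 21.041)² = 50.3321291444²
eq3: (x − 45.026)² + (y − 30.368)² = 77.9253965492²
eq1−eq3, eq1−eq2 (x²,y² cancel):
  146.980·x + 25.696·y = -4104.299582
  -28.684·x − 77.122·y = -1239.734161
det = 146.980·-77.122 − 25.696·-28.684 = -10598.327496
x = (-4104.299582·-77.122 − 25.696·-1239.734161) / -10598.327496 = -32.871979
y = (146.980·-1239.734161 − -4104.299582·-28.684) / -10598.327496 = 28.301056

x=-32.872 y=28.301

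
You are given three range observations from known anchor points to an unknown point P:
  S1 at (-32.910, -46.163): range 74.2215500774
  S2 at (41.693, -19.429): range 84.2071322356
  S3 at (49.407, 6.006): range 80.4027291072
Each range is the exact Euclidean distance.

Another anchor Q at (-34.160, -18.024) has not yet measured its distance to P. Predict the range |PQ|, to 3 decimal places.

46.334

eq1: (x + 32.910)² + (y + 46.163)² = 74.2215500774²
eq2: (x − 41.693)² + (y + 19.429)² = 84.2071322356²
eq3: (x − 49.407)² + (y − 6.006)² = 80.4027291072²
eq3−eq2, eq3−eq1 (x²,y² cancel):
  -15.428·x − 50.870·y = -987.573666
  -164.634·x − 104.338·y = 1692.727336
det = -15.428·-104.338 − -50.870·-164.634 = -6765.204916
x = (-987.573666·-104.338 − -50.870·1692.727336) / -6765.204916 = -27.959316
y = (-15.428·1692.727336 − -987.573666·-164.634) / -6765.204916 = 27.893257
|P − Q| = √((-27.959316 − -34.160)² + (27.893257 − -18.024)²) = 46.334037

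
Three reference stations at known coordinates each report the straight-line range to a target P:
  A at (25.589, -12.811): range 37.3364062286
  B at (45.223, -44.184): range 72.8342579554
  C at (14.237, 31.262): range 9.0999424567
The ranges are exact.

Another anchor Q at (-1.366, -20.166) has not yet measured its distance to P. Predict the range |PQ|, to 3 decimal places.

eq1: (x − 25.589)² + (y + 12.811)² = 37.3364062286²
eq2: (x − 45.223)² + (y + 44.184)² = 72.8342579554²
eq3: (x − 14.237)² + (y − 31.262)² = 9.0999424567²
eq2−eq1, eq2−eq3 (x²,y² cancel):
  -39.268·x + 62.746·y = 732.394959
  -61.972·x + 150.892·y = 2404.679407
det = -39.268·150.892 − 62.746·-61.972 = -2036.731944
x = (732.394959·150.892 − 62.746·2404.679407) / -2036.731944 = 19.821692
y = (-39.268·2404.679407 − 732.394959·-61.972) / -2036.731944 = 24.077283
|P − Q| = √((19.821692 − -1.366)² + (24.077283 − -20.166)²) = 49.054932

49.055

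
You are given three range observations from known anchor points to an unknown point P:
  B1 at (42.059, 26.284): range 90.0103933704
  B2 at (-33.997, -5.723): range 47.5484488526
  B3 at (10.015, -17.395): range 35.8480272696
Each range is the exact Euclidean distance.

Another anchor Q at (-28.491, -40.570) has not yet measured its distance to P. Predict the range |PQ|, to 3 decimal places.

19.285

eq1: (x − 42.059)² + (y − 26.284)² = 90.0103933704²
eq2: (x + 33.997)² + (y + 5.723)² = 47.5484488526²
eq3: (x − 10.015)² + (y + 17.395)² = 35.8480272696²
eq3−eq1, eq3−eq2 (x²,y² cancel):
  64.088·x + 87.358·y = -4759.867969
  -88.024·x + 23.344·y = -190.111441
det = 64.088·23.344 − 87.358·-88.024 = 9185.670864
x = (-4759.867969·23.344 − 87.358·-190.111441) / 9185.670864 = -10.288481
y = (64.088·-190.111441 − -4759.867969·-88.024) / 9185.670864 = -46.939030
|P − Q| = √((-10.288481 − -28.491)² + (-46.939030 − -40.570)²) = 19.284611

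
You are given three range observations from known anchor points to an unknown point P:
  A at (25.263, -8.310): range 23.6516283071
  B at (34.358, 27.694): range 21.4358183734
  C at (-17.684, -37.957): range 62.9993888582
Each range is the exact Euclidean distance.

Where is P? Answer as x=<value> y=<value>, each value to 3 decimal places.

eq1: (x − 25.263)² + (y + 8.310)² = 23.6516283071²
eq2: (x − 34.358)² + (y − 27.694)² = 21.4358183734²
eq3: (x + 17.684)² + (y + 37.957)² = 62.9993888582²
eq2−eq1, eq2−eq3 (x²,y² cancel):
  -18.190·x − 72.008·y = -1340.059743
  -104.084·x − 131.302·y = -3703.400782
det = -18.190·-131.302 − -72.008·-104.084 = -5106.497292
x = (-1340.059743·-131.302 − -72.008·-3703.400782) / -5106.497292 = 17.765986
y = (-18.190·-3703.400782 − -1340.059743·-104.084) / -5106.497292 = 14.121993

x=17.766 y=14.122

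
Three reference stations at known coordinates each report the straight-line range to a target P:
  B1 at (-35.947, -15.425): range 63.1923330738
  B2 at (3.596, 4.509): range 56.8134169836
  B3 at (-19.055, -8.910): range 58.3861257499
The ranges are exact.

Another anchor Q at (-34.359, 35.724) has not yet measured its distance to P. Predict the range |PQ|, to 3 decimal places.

eq1: (x + 35.947)² + (y + 15.425)² = 63.1923330738²
eq2: (x − 3.596)² + (y − 4.509)² = 56.8134169836²
eq3: (x + 19.055)² + (y + 8.910)² = 58.3861257499²
eq1−eq2, eq1−eq3 (x²,y² cancel):
  79.086·x + 39.868·y = -731.348527
  33.784·x + 13.030·y = -503.305030
det = 79.086·13.030 − 39.868·33.784 = -316.409932
x = (-731.348527·13.030 − 39.868·-503.305030) / -316.409932 = -33.299503
y = (79.086·-503.305030 − -731.348527·33.784) / -316.409932 = 47.711849
|P − Q| = √((-33.299503 − -34.359)² + (47.711849 − 35.724)²) = 12.034578

12.035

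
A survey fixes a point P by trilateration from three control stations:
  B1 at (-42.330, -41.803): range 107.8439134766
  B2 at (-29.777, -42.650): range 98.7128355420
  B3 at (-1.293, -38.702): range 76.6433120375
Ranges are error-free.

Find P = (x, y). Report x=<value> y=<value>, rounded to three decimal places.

x=43.505 y=23.486

eq1: (x + 42.330)² + (y + 41.803)² = 107.8439134766²
eq2: (x + 29.777)² + (y + 42.650)² = 98.7128355420²
eq3: (x + 1.293)² + (y + 38.702)² = 76.6433120375²
eq2−eq1, eq2−eq3 (x²,y² cancel):
  -25.106·x + 1.694·y = -1052.458293
  56.968·x + 7.896·y = 2663.851045
det = -25.106·7.896 − 1.694·56.968 = -294.740768
x = (-1052.458293·7.896 − 1.694·2663.851045) / -294.740768 = 43.505262
y = (-25.106·2663.851045 − -1052.458293·56.968) / -294.740768 = 23.485724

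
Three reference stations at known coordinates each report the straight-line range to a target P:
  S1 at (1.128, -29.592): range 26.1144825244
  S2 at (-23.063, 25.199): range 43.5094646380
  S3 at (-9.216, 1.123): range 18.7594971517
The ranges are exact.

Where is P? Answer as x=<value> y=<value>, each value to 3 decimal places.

eq1: (x − 1.128)² + (y + 29.592)² = 26.1144825244²
eq2: (x + 23.063)² + (y − 25.199)² = 43.5094646380²
eq3: (x + 9.216)² + (y − 1.123)² = 18.7594971517²
eq3−eq2, eq3−eq1 (x²,y² cancel):
  -27.694·x + 48.152·y = -460.458995
  20.688·x − 61.430·y = 460.715599
det = -27.694·-61.430 − 48.152·20.688 = 705.073844
x = (-460.458995·-61.430 − 48.152·460.715599) / 705.073844 = 8.653872
y = (-27.694·460.715599 − -460.458995·20.688) / 705.073844 = -4.585452

x=8.654 y=-4.585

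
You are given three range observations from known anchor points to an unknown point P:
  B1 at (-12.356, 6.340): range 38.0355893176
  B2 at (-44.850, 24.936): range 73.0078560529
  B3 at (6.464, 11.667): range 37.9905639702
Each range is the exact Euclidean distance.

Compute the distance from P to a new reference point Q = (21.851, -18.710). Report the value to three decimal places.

16.559

eq1: (x + 12.356)² + (y − 6.340)² = 38.0355893176²
eq2: (x + 44.850)² + (y − 24.936)² = 73.0078560529²
eq3: (x − 6.464)² + (y − 11.667)² = 37.9905639702²
eq1−eq3, eq1−eq2 (x²,y² cancel):
  37.640·x + 10.654·y = -11.541047
  -64.988·x + 37.192·y = -1442.980731
det = 37.640·37.192 − 10.654·-64.988 = 2092.289032
x = (-11.541047·37.192 − 10.654·-1442.980731) / 2092.289032 = 7.142551
y = (37.640·-1442.980731 − -11.541047·-64.988) / 2092.289032 = -26.317504
|P − Q| = √((7.142551 − 21.851)² + (-26.317504 − -18.710)²) = 16.559365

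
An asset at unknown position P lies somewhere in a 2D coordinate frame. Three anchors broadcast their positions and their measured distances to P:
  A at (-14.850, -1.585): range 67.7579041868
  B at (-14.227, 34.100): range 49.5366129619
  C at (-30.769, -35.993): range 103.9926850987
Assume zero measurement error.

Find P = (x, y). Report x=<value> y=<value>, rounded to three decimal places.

x=34.014 y=45.356

eq1: (x + 14.850)² + (y + 1.585)² = 67.7579041868²
eq2: (x + 14.227)² + (y − 34.100)² = 49.5366129619²
eq3: (x + 30.769)² + (y + 35.993)² = 103.9926850987²
eq3−eq2, eq3−eq1 (x²,y² cancel):
  33.084·x + 140.186·y = 7483.592649
  31.838·x + 68.816·y = 4204.152289
det = 33.084·68.816 − 140.186·31.838 = -2186.533324
x = (7483.592649·68.816 − 140.186·4204.152289) / -2186.533324 = 34.013834
y = (33.084·4204.152289 − 7483.592649·31.838) / -2186.533324 = 45.356020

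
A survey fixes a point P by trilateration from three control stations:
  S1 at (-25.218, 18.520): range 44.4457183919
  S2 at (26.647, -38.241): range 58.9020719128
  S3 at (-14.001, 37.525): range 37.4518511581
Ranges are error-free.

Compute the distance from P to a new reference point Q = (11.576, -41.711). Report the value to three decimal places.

eq1: (x + 25.218)² + (y − 18.520)² = 44.4457183919²
eq2: (x − 26.647)² + (y + 38.241)² = 58.9020719128²
eq3: (x + 14.001)² + (y − 37.525)² = 37.4518511581²
eq3−eq2, eq3−eq1 (x²,y² cancel):
  81.296·x − 151.532·y = -1498.529856
  -22.434·x − 38.010·y = -1197.996430
det = 81.296·-38.010 − -151.532·-22.434 = -6489.529848
x = (-1498.529856·-38.010 − -151.532·-1197.996430) / -6489.529848 = 19.196410
y = (81.296·-1197.996430 − -1498.529856·-22.434) / -6489.529848 = 20.187955
|P − Q| = √((19.196410 − 11.576)² + (20.187955 − -41.711)²) = 62.366267

62.366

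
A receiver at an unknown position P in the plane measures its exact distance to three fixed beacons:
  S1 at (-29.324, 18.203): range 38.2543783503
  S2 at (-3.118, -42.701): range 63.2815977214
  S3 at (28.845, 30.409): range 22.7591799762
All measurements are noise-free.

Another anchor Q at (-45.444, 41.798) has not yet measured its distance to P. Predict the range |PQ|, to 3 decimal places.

58.779

eq1: (x + 29.324)² + (y − 18.203)² = 38.2543783503²
eq2: (x + 3.118)² + (y + 42.701)² = 63.2815977214²
eq3: (x − 28.845)² + (y − 30.409)² = 22.7591799762²
eq1−eq3, eq1−eq2 (x²,y² cancel):
  116.338·x + 24.412·y = 1510.912311
  52.412·x − 121.808·y = -1899.312007
det = 116.338·-121.808 − 24.412·52.412 = -15450.380848
x = (1510.912311·-121.808 − 24.412·-1899.312007) / -15450.380848 = 8.910797
y = (116.338·-1899.312007 − 1510.912311·52.412) / -15450.380848 = 19.426841
|P − Q| = √((8.910797 − -45.444)² + (19.426841 − 41.798)²) = 58.778505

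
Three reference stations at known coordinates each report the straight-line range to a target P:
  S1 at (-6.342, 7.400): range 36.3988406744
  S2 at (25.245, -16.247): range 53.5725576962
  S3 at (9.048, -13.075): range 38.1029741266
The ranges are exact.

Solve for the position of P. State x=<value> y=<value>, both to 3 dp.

eq1: (x + 6.342)² + (y − 7.400)² = 36.3988406744²
eq2: (x − 25.245)² + (y + 16.247)² = 53.5725576962²
eq3: (x − 9.048)² + (y + 13.075)² = 38.1029741266²
eq2−eq3, eq2−eq1 (x²,y² cancel):
  -32.394·x + 6.344·y = 769.729196
  -63.174·x + 47.294·y = 738.849266
det = -32.394·47.294 − 6.344·-63.174 = -1131.265980
x = (769.729196·47.294 − 6.344·738.849266) / -1131.265980 = -28.036124
y = (-32.394·738.849266 − 769.729196·-63.174) / -1131.265980 = -21.827395

x=-28.036 y=-21.827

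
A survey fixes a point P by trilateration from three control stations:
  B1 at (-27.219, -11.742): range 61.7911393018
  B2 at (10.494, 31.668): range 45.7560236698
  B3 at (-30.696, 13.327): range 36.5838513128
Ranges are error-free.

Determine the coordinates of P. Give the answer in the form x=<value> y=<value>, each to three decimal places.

x=-31.472 y=49.903

eq1: (x + 27.219)² + (y + 11.742)² = 61.7911393018²
eq2: (x − 10.494)² + (y − 31.668)² = 45.7560236698²
eq3: (x + 30.696)² + (y − 13.327)² = 36.5838513128²
eq3−eq2, eq3−eq1 (x²,y² cancel):
  82.380·x + 36.682·y = -762.102610
  6.954·x − 50.138·y = -2720.871539
det = 82.380·-50.138 − 36.682·6.954 = -4385.455068
x = (-762.102610·-50.138 − 36.682·-2720.871539) / -4385.455068 = -31.471605
y = (82.380·-2720.871539 − -762.102610·6.954) / -4385.455068 = 49.902629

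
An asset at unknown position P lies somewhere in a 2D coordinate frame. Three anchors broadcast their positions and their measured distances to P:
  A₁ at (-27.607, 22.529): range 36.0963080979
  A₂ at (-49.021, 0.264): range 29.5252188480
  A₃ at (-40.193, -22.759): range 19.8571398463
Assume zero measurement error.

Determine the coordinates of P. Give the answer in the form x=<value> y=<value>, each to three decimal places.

eq1: (x + 27.607)² + (y − 22.529)² = 36.0963080979²
eq2: (x + 49.021)² + (y − 0.264)² = 29.5252188480²
eq3: (x + 40.193)² + (y + 22.759)² = 19.8571398463²
eq2−eq3, eq2−eq1 (x²,y² cancel):
  17.656·x − 46.046·y = 207.753738
  42.828·x + 44.530·y = -1564.630757
det = 17.656·44.530 − -46.046·42.828 = 2758.279768
x = (207.753738·44.530 − -46.046·-1564.630757) / 2758.279768 = -22.765535
y = (17.656·-1564.630757 − 207.753738·42.828) / 2758.279768 = -13.241151

x=-22.766 y=-13.241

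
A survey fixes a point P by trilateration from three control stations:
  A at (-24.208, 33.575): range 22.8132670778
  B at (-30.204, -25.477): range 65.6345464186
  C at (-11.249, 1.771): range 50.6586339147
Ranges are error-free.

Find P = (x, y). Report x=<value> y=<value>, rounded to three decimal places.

x=-46.571 y=38.084

eq1: (x + 24.208)² + (y − 33.575)² = 22.8132670778²
eq2: (x + 30.204)² + (y + 25.477)² = 65.6345464186²
eq3: (x + 11.249)² + (y − 1.771)² = 50.6586339147²
eq3−eq1, eq3−eq2 (x²,y² cancel):
  -25.918·x + 63.608·y = 3629.483482
  -37.910·x − 54.496·y = -309.913790
det = -25.918·-54.496 − 63.608·-37.910 = 3823.806608
x = (3629.483482·-54.496 − 63.608·-309.913790) / 3823.806608 = -46.571219
y = (-25.918·-309.913790 − 3629.483482·-37.910) / 3823.806608 = 38.084056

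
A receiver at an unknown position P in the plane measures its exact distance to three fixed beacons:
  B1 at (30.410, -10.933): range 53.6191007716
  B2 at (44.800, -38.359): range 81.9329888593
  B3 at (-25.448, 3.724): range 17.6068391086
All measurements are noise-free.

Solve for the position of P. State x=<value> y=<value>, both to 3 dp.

x=-14.864 y=17.795

eq1: (x − 30.410)² + (y + 10.933)² = 53.6191007716²
eq2: (x − 44.800)² + (y + 38.359)² = 81.9329888593²
eq3: (x + 25.448)² + (y − 3.724)² = 17.6068391086²
eq2−eq3, eq2−eq1 (x²,y² cancel):
  -140.496·x + 84.166·y = 3586.029879
  -28.780·x + 54.852·y = 1403.852404
det = -140.496·54.852 − 84.166·-28.780 = -5284.189112
x = (3586.029879·54.852 − 84.166·1403.852404) / -5284.189112 = -14.864016
y = (-140.496·1403.852404 − 3586.029879·-28.780) / -5284.189112 = 17.794539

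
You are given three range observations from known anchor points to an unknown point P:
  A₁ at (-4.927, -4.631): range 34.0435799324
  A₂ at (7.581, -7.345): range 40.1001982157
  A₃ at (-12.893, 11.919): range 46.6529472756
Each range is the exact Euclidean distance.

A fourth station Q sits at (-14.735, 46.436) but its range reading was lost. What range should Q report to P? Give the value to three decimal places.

80.530

eq1: (x + 4.927)² + (y + 4.631)² = 34.0435799324²
eq2: (x − 7.581)² + (y + 7.345)² = 40.1001982157²
eq3: (x + 12.893)² + (y − 11.919)² = 46.6529472756²
eq1−eq3, eq1−eq2 (x²,y² cancel):
  -15.932·x + 33.100·y = -754.961635
  25.016·x − 5.428·y = -383.361466
det = -15.932·-5.428 − 33.100·25.016 = -741.550704
x = (-754.961635·-5.428 − 33.100·-383.361466) / -741.550704 = -22.637962
y = (-15.932·-383.361466 − -754.961635·25.016) / -741.550704 = -33.704823
|P − Q| = √((-22.637962 − -14.735)² + (-33.704823 − 46.436)²) = 80.529549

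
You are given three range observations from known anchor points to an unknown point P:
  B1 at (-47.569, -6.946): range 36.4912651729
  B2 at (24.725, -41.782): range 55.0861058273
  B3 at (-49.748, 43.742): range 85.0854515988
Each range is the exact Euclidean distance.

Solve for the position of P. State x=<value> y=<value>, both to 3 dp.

x=-30.295 y=-39.090

eq1: (x + 47.569)² + (y + 6.946)² = 36.4912651729²
eq2: (x − 24.725)² + (y + 41.782)² = 55.0861058273²
eq3: (x + 49.748)² + (y − 43.742)² = 85.0854515988²
eq2−eq1, eq2−eq3 (x²,y² cancel):
  -144.588·x + 69.672·y = 1656.862149
  -148.946·x + 171.048·y = -2173.890100
det = -144.588·171.048 − 69.672·-148.946 = -14354.122512
x = (1656.862149·171.048 − 69.672·-2173.890100) / -14354.122512 = -30.295285
y = (-144.588·-2173.890100 − 1656.862149·-148.946) / -14354.122512 = -39.089914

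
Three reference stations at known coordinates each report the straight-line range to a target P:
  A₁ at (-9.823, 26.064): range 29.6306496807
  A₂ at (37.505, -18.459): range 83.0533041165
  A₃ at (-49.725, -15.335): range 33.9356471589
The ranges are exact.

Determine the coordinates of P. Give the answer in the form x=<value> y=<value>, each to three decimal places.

eq1: (x + 9.823)² + (y − 26.064)² = 29.6306496807²
eq2: (x − 37.505)² + (y + 18.459)² = 83.0533041165²
eq3: (x + 49.725)² + (y + 15.335)² = 33.9356471589²
eq1−eq3, eq1−eq2 (x²,y² cancel):
  -79.804·x − 82.798·y = 1658.261677
  94.656·x − 89.046·y = -5048.339643
det = -79.804·-89.046 − -82.798·94.656 = 14943.554472
x = (1658.261677·-89.046 − -82.798·-5048.339643) / 14943.554472 = -37.852707
y = (-79.804·-5048.339643 − 1658.261677·94.656) / 14943.554472 = 16.456144

x=-37.853 y=16.456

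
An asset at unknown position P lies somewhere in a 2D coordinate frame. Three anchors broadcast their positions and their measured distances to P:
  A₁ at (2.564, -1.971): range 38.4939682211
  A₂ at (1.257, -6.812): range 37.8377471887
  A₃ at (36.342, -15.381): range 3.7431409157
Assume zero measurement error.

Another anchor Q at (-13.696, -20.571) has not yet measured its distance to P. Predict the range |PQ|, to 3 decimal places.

50.778

eq1: (x − 2.564)² + (y + 1.971)² = 38.4939682211²
eq2: (x − 1.257)² + (y + 6.812)² = 37.8377471887²
eq3: (x − 36.342)² + (y + 15.381)² = 3.7431409157²
eq1−eq2, eq1−eq3 (x²,y² cancel):
  -2.614·x − 9.682·y = 87.614933
  67.556·x − 26.820·y = 3014.631673
det = -2.614·-26.820 − -9.682·67.556 = 724.184672
x = (87.614933·-26.820 − -9.682·3014.631673) / 724.184672 = 37.059375
y = (-2.614·3014.631673 − 87.614933·67.556) / 724.184672 = -19.054755
|P − Q| = √((37.059375 − -13.696)² + (-19.054755 − -20.571)²) = 50.778018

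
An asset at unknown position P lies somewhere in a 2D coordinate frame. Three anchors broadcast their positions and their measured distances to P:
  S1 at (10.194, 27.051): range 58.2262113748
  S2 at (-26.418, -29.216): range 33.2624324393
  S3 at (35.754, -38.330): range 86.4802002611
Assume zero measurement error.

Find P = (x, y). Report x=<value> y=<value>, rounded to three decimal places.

x=-41.572 y=0.394

eq1: (x − 10.194)² + (y − 27.051)² = 58.2262113748²
eq2: (x + 26.418)² + (y + 29.216)² = 33.2624324393²
eq3: (x − 35.754)² + (y + 38.330)² = 86.4802002611²
eq1−eq2, eq1−eq3 (x²,y² cancel):
  -73.224·x − 112.534·y = 2999.713422
  51.120·x − 130.762·y = -2176.670167
det = -73.224·-130.762 − -112.534·51.120 = 15327.654768
x = (2999.713422·-130.762 − -112.534·-2176.670167) / 15327.654768 = -41.571782
y = (-73.224·-2176.670167 − 2999.713422·51.120) / 15327.654768 = 0.394003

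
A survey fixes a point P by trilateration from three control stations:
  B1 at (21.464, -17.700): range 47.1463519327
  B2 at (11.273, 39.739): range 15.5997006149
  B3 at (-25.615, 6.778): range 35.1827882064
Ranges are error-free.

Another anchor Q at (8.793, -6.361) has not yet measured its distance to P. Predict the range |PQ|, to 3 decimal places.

eq1: (x − 21.464)² + (y + 17.700)² = 47.1463519327²
eq2: (x − 11.273)² + (y − 39.739)² = 15.5997006149²
eq3: (x + 25.615)² + (y − 6.778)² = 35.1827882064²
eq1−eq3, eq1−eq2 (x²,y² cancel):
  -94.158·x + 48.956·y = 913.026128
  -20.382·x + 114.878·y = 2911.703195
det = -94.158·114.878 − 48.956·-20.382 = -9818.861532
x = (913.026128·114.878 − 48.956·2911.703195) / -9818.861532 = 3.835345
y = (-94.158·2911.703195 − 913.026128·-20.382) / -9818.861532 = 26.026526
|P − Q| = √((3.835345 − 8.793)² + (26.026526 − -6.361)²) = 32.764770

32.765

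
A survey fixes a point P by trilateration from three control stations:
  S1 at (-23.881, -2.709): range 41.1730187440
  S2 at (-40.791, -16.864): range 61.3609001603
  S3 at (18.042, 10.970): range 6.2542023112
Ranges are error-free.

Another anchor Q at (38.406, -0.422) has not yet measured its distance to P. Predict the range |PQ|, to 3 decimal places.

eq1: (x + 23.881)² + (y + 2.709)² = 41.1730187440²
eq2: (x + 40.791)² + (y + 16.864)² = 61.3609001603²
eq3: (x − 18.042)² + (y − 10.970)² = 6.2542023112²
eq2−eq1, eq2−eq3 (x²,y² cancel):
  33.820·x + 28.310·y = 699.283261
  117.666·x + 55.668·y = 2223.599509
det = 33.820·55.668 − 28.310·117.666 = -1448.432700
x = (699.283261·55.668 − 28.310·2223.599509) / -1448.432700 = 16.585100
y = (33.820·2223.599509 − 699.283261·117.666) / -1448.432700 = 4.887855
|P − Q| = √((16.585100 − 38.406)² + (4.887855 − -0.422)²) = 22.457654

22.458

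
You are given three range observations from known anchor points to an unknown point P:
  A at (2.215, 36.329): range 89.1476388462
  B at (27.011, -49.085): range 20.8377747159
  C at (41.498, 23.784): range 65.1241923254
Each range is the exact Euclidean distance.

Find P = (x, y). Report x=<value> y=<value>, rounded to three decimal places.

eq1: (x − 2.215)² + (y − 36.329)² = 89.1476388462²
eq2: (x − 27.011)² + (y + 49.085)² = 20.8377747159²
eq3: (x − 41.498)² + (y − 23.784)² = 65.1241923254²
eq1−eq2, eq1−eq3 (x²,y² cancel):
  49.592·x − 170.828·y = 9327.317537
  78.566·x − 25.090·y = 4669.201280
det = 49.592·-25.090 − -170.828·78.566 = 12177.009368
x = (9327.317537·-25.090 − -170.828·4669.201280) / 12177.009368 = 46.284593
y = (49.592·4669.201280 − 9327.317537·78.566) / 12177.009368 = -41.164048

x=46.285 y=-41.164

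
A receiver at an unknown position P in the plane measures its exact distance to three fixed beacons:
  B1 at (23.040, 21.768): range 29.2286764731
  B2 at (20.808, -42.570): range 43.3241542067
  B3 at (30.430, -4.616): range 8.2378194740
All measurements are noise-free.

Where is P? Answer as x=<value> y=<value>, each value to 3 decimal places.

x=38.513 y=-3.029

eq1: (x − 23.040)² + (y − 21.768)² = 29.2286764731²
eq2: (x − 20.808)² + (y + 42.570)² = 43.3241542067²
eq3: (x − 30.430)² + (y + 4.616)² = 8.2378194740²
eq1−eq3, eq1−eq2 (x²,y² cancel):
  14.780·x − 52.768·y = 729.058791
  -4.464·x − 128.676·y = 217.823531
det = 14.780·-128.676 − -52.768·-4.464 = -2137.387632
x = (729.058791·-128.676 − -52.768·217.823531) / -2137.387632 = 38.513490
y = (14.780·217.823531 − 729.058791·-4.464) / -2137.387632 = -3.028908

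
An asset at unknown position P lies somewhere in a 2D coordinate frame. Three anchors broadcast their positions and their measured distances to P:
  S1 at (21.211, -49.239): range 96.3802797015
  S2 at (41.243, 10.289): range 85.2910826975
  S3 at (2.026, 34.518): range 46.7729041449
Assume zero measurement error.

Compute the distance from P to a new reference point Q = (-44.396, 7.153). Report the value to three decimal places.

eq1: (x − 21.211)² + (y + 49.239)² = 96.3802797015²
eq2: (x − 41.243)² + (y − 10.289)² = 85.2910826975²
eq3: (x − 2.026)² + (y − 34.518)² = 46.7729041449²
eq1−eq2, eq1−eq3 (x²,y² cancel):
  40.064·x + 119.056·y = 947.052456
  -38.370·x + 167.514·y = 5422.665111
det = 40.064·167.514 − 119.056·-38.370 = 11279.459616
x = (947.052456·167.514 − 119.056·5422.665111) / 11279.459616 = -43.171951
y = (40.064·5422.665111 − 947.052456·-38.370) / 11279.459616 = 22.482642
|P − Q| = √((-43.171951 − -44.396)² + (22.482642 − 7.153)²) = 15.378434

15.378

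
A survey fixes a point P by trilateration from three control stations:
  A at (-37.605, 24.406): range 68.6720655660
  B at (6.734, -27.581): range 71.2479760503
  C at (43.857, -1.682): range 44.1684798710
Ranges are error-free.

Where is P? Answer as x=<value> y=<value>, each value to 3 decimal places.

x=29.271 y=40.009

eq1: (x + 37.605)² + (y − 24.406)² = 68.6720655660²
eq2: (x − 6.734)² + (y + 27.581)² = 71.2479760503²
eq3: (x − 43.857)² + (y + 1.682)² = 44.1684798710²
eq2−eq3, eq2−eq1 (x²,y² cancel):
  74.246·x + 51.798·y = 4245.626733
  -88.678·x + 103.974·y = 1564.152046
det = 74.246·103.974 − 51.798·-88.678 = 12312.996648
x = (4245.626733·103.974 − 51.798·1564.152046) / 12312.996648 = 29.271091
y = (74.246·1564.152046 − 4245.626733·-88.678) / 12312.996648 = 40.008597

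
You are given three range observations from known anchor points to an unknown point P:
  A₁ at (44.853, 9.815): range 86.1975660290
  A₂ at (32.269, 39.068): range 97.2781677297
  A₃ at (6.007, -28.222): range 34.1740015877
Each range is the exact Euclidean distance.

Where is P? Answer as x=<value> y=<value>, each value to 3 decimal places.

x=-26.631 y=-38.352

eq1: (x − 44.853)² + (y − 9.815)² = 86.1975660290²
eq2: (x − 32.269)² + (y − 39.068)² = 97.2781677297²
eq3: (x − 6.007)² + (y + 28.222)² = 34.1740015877²
eq2−eq1, eq2−eq3 (x²,y² cancel):
  25.168·x − 58.506·y = 1573.550377
  -52.524·x − 134.580·y = 6560.147880
det = 25.168·-134.580 − -58.506·-52.524 = -6460.078584
x = (1573.550377·-134.580 − -58.506·6560.147880) / -6460.078584 = -26.631193
y = (25.168·6560.147880 − 1573.550377·-52.524) / -6460.078584 = -38.351695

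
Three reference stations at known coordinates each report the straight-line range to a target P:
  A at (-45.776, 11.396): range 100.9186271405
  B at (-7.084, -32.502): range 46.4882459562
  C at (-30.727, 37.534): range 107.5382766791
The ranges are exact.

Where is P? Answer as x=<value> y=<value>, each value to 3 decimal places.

x=37.532 y=-45.564

eq1: (x + 45.776)² + (y − 11.396)² = 100.9186271405²
eq2: (x + 7.084)² + (y + 32.502)² = 46.4882459562²
eq3: (x + 30.727)² + (y − 37.534)² = 107.5382766791²
eq2−eq3, eq2−eq1 (x²,y² cancel):
  -47.286·x + 140.072·y = -8156.937314
  -77.384·x + 87.796·y = -6904.664360
det = -47.286·87.796 − 140.072·-77.384 = 6687.809992
x = (-8156.937314·87.796 − 140.072·-6904.664360) / 6687.809992 = 37.531520
y = (-47.286·-6904.664360 − -8156.937314·-77.384) / 6687.809992 = -45.563866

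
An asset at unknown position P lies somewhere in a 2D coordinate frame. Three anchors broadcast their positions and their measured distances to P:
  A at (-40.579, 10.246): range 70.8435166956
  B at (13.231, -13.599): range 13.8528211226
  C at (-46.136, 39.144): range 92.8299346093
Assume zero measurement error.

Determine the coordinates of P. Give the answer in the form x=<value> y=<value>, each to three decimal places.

eq1: (x + 40.579)² + (y − 10.246)² = 70.8435166956²
eq2: (x − 13.231)² + (y + 13.599)² = 13.8528211226²
eq3: (x + 46.136)² + (y − 39.144)² = 92.8299346093²
eq1−eq2, eq1−eq3 (x²,y² cancel):
  107.620·x − 47.690·y = 3435.259610
  -11.114·x + 57.796·y = -1689.445427
det = 107.620·57.796 − -47.690·-11.114 = 5689.978860
x = (3435.259610·57.796 − -47.690·-1689.445427) / 5689.978860 = 20.733752
y = (107.620·-1689.445427 − 3435.259610·-11.114) / 5689.978860 = -25.244143

x=20.734 y=-25.244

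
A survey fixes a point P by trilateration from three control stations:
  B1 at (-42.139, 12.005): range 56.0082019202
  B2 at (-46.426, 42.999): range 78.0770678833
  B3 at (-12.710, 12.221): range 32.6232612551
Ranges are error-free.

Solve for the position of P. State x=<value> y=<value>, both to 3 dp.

eq1: (x + 42.139)² + (y − 12.005)² = 56.0082019202²
eq2: (x + 46.426)² + (y − 42.999)² = 78.0770678833²
eq3: (x + 12.710)² + (y − 12.221)² = 32.6232612551²
eq2−eq1, eq2−eq3 (x²,y² cancel):
  8.574·x − 61.988·y = 874.637716
  67.432·x − 61.556·y = 1338.360818
det = 8.574·-61.556 − -61.988·67.432 = 3652.193672
x = (874.637716·-61.556 − -61.988·1338.360818) / 3652.193672 = 7.974142
y = (8.574·1338.360818 − 874.637716·67.432) / 3652.193672 = -13.006831

x=7.974 y=-13.007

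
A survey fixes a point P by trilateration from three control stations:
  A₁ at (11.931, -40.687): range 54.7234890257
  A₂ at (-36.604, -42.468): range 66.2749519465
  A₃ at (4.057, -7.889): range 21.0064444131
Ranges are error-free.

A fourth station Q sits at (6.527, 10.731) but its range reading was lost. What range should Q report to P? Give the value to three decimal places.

eq1: (x − 11.931)² + (y + 40.687)² = 54.7234890257²
eq2: (x + 36.604)² + (y + 42.468)² = 66.2749519465²
eq3: (x − 4.057)² + (y + 7.889)² = 21.0064444131²
eq3−eq1, eq3−eq2 (x²,y² cancel):
  15.748·x − 65.596·y = -834.304384
  -81.322·x − 69.158·y = -886.410279
det = 15.748·-69.158 − -65.596·-81.322 = -6423.498096
x = (-834.304384·-69.158 − -65.596·-886.410279) / -6423.498096 = 0.069455
y = (15.748·-886.410279 − -834.304384·-81.322) / -6423.498096 = 12.735505
|P − Q| = √((0.069455 − 6.527)² + (12.735505 − 10.731)²) = 6.761503

6.762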